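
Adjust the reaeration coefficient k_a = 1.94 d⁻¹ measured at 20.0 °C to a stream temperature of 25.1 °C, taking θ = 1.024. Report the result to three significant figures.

k_a ≈ 2.19 d⁻¹

k_a(T₂) = k_a(T₁) · θ^(T₂−T₁) = 1.94 × 1.024^(25.1−20.0)
= 1.94 × 1.024^5.10 = 1.94 × 1.129 = 2.189 d⁻¹.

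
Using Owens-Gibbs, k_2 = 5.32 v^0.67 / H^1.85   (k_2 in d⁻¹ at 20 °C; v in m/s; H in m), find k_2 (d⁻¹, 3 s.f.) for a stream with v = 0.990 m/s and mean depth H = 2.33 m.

k_2 = 5.32 × 0.990^0.67 / 2.33^1.85 = 5.32 × 0.9933 / 4.782 = 1.105 d⁻¹.

k_2 ≈ 1.11 d⁻¹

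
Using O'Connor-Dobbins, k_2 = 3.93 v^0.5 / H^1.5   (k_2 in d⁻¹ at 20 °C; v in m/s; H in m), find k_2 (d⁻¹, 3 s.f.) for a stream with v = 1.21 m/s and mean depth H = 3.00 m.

k_2 ≈ 0.832 d⁻¹

k_2 = 3.93 × 1.21^0.5 / 3.00^1.5 = 3.93 × 1.100 / 5.196 = 0.8320 d⁻¹.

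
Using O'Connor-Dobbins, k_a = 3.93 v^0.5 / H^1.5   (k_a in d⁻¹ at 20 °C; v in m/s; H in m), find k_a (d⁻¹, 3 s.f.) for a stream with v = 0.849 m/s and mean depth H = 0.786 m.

k_a ≈ 5.20 d⁻¹

k_a = 3.93 × 0.849^0.5 / 0.786^1.5 = 3.93 × 0.9214 / 0.6968 = 5.197 d⁻¹.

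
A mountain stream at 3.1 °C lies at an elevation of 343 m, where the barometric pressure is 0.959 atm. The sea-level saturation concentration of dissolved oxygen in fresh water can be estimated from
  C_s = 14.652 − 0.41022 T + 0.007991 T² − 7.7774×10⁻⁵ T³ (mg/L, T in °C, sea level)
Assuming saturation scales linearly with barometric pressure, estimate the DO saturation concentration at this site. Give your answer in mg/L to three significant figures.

C_s ≈ 12.9 mg/L

At sea level: C_s = 14.652 − 0.41022×3.1 + 0.007991×3.1² − 7.7774×10⁻⁵×3.1³ = 13.45 mg/L.
Pressure correction: C_s' = 13.45 × 0.959 = 12.90 mg/L.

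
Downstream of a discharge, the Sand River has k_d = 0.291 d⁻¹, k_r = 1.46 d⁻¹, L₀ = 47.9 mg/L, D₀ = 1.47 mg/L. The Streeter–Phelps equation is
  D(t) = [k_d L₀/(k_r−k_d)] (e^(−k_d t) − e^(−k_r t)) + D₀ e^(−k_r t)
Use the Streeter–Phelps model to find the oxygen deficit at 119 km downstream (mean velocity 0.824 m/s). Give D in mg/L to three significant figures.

Travel time t = x/v = 119 km / (0.824 m/s) = 119000 m / 0.824 m/s = 144400 s = 1.671 d.
k_d L₀/(k_r−k_d) = 0.291×47.9/(1.46−0.291) = 13.94/1.169 = 11.92 mg/L.
e^(−k_d t) = e^(−0.291×1.671) = 0.6148; e^(−k_r t) = e^(−1.46×1.671) = 0.08713.
D = 11.92 × (0.6148 − 0.08713) + 1.47 × 0.08713 = 6.292 + 0.1281 = 6.420 mg/L.

D ≈ 6.42 mg/L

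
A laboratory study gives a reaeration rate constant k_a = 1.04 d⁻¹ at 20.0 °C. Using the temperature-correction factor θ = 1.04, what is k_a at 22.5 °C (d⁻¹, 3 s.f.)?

k_a ≈ 1.15 d⁻¹

k_a(T₂) = k_a(T₁) · θ^(T₂−T₁) = 1.04 × 1.04^(22.5−20.0)
= 1.04 × 1.04^2.50 = 1.04 × 1.103 = 1.147 d⁻¹.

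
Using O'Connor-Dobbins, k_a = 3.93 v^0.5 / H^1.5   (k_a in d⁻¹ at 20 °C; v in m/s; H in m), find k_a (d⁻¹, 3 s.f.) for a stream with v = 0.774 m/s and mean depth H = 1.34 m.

k_a ≈ 2.23 d⁻¹

k_a = 3.93 × 0.774^0.5 / 1.34^1.5 = 3.93 × 0.8798 / 1.551 = 2.229 d⁻¹.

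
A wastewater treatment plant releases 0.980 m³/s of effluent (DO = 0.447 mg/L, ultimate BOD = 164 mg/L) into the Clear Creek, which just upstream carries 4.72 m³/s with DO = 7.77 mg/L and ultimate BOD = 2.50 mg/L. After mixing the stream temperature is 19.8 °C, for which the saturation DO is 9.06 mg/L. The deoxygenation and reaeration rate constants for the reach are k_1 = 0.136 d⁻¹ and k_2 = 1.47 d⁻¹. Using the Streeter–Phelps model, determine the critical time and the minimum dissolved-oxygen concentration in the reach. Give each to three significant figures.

t_c ≈ 0.473 d; minimum DO ≈ 6.43 mg/L

Mixed DO = (4.72×7.77 + 0.980×0.447)/(4.72+0.980) = 37.11/5.700 = 6.511 mg/L.
Mixed L₀ = (4.72×2.50 + 0.980×164)/(5.700) = 172.5/5.700 = 30.27 mg/L.
Initial deficit D₀ = C_s − DO₀ = 9.06 − 6.511 = 2.549 mg/L.
t_c = (1/1.334) ln[(1.47/0.136)(1 − 2.549×1.334/(0.136×30.27))] = 0.7496 × ln(1.880) = 0.4731 d.
D_c = (0.136/1.47) × 30.27 × e^(−0.136×0.4731) = 0.09252 × 30.27 × 0.9377 = 2.626 mg/L.
Minimum DO = 9.06 − 2.626 = 6.434 mg/L.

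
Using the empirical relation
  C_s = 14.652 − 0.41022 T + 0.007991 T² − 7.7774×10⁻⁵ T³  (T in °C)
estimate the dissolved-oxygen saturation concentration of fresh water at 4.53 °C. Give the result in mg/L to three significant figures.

C_s ≈ 13.0 mg/L

C_s = 14.652 − 0.41022×4.53 + 0.007991×4.53² − 7.7774×10⁻⁵×4.53³ = 12.95 mg/L.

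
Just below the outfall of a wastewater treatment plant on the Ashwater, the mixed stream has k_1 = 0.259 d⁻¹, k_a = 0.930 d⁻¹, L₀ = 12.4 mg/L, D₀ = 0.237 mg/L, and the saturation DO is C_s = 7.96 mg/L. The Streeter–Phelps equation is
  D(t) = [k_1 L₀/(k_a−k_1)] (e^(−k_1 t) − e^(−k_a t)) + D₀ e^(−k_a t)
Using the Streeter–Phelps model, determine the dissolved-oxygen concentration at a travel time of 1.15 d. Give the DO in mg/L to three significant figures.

DO ≈ 5.97 mg/L

k_1 L₀/(k_a−k_1) = 0.259×12.4/(0.930−0.259) = 3.212/0.6710 = 4.786 mg/L.
e^(−k_1 t) = e^(−0.259×1.150) = 0.7424; e^(−k_a t) = e^(−0.930×1.150) = 0.3432.
D = 4.786 × (0.7424 − 0.3432) + 0.237 × 0.3432 = 1.911 + 0.08133 = 1.992 mg/L.
DO = C_s − D = 7.96 − 1.992 = 5.968 mg/L.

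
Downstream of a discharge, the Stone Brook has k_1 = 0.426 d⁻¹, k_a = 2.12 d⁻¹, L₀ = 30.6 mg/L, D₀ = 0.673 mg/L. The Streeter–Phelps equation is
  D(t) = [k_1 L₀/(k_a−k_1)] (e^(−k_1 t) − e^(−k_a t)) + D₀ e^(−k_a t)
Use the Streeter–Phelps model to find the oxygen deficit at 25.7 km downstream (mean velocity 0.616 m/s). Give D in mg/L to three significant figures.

D ≈ 3.74 mg/L

Travel time t = x/v = 25.7 km / (0.616 m/s) = 25700 m / 0.616 m/s = 41720 s = 0.4829 d.
k_1 L₀/(k_a−k_1) = 0.426×30.6/(2.12−0.426) = 13.04/1.694 = 7.695 mg/L.
e^(−k_1 t) = e^(−0.426×0.4829) = 0.8141; e^(−k_a t) = e^(−2.12×0.4829) = 0.3593.
D = 7.695 × (0.8141 − 0.3593) + 0.673 × 0.3593 = 3.500 + 0.2418 = 3.742 mg/L.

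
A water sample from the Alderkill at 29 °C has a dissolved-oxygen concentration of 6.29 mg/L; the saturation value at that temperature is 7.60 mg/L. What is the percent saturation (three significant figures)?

% saturation = C/C_s × 100 = 6.29/7.60 × 100 = 82.8 %.

82.8 % saturation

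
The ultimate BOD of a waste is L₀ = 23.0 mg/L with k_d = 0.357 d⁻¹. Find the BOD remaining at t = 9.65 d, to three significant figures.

L ≈ 0.734 mg/L

L_t = L₀ e^(−k_d t) = 23.0 × e^(−0.357×9.65) = 23.0 × 0.03190 = 0.7338 mg/L.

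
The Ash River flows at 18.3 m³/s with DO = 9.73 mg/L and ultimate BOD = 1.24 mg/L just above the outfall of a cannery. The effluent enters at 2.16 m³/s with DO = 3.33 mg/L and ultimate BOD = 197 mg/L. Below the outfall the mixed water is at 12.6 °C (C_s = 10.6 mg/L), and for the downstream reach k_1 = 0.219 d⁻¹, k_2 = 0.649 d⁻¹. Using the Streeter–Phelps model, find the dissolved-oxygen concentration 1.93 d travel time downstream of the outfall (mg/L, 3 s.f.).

DO ≈ 6.04 mg/L

Mixed DO = (18.3×9.73 + 2.16×3.33)/(18.3+2.16) = 185.3/20.46 = 9.054 mg/L.
Mixed L₀ = (18.3×1.24 + 2.16×197)/(20.46) = 448.2/20.46 = 21.91 mg/L.
Initial deficit D₀ = C_s − DO₀ = 10.6 − 9.054 = 1.546 mg/L.
D(1.93) = [0.219×21.91/(0.649−0.219)](e^(−0.219×1.93) − e^(−0.649×1.93)) + 1.546 e^(−0.649×1.93)
= 11.16 × (0.6553 − 0.2858) + 1.546 × 0.2858 = 4.565 mg/L.
DO = 10.6 − 4.565 = 6.035 mg/L.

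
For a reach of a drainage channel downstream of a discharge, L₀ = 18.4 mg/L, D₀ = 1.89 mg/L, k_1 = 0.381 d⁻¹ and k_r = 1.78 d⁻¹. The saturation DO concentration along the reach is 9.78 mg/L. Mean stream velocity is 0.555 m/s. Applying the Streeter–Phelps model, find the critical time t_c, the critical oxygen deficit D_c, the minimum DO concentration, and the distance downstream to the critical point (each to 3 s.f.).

t_c = [1/(k_r−k_1)] ln[(k_r/k_1)(1 − D₀(k_r−k_1)/(k_1 L₀))]
= [1/(1.78−0.381)] ln[(1.78/0.381)(1 − 1.89×1.399/(0.381×18.4))]
= (1/1.399) ln[4.672 × 0.6228] = 0.7148 × ln(2.910) = 0.7148 × 1.068 = 0.7635 d.
D_c = (k_1/k_r) L₀ e^(−k_1 t_c) = (0.381/1.78) × 18.4 × e^(−0.381×0.7635) = 0.2140 × 18.4 × 0.7476 = 2.944 mg/L.
Minimum DO = C_s − D_c = 9.78 − 2.944 = 6.836 mg/L.
x_c = v t_c = 0.555 m/s × 0.7635 d × 86400 s/d = 36610 m ≈ 36.6 km.

t_c ≈ 0.763 d; D_c ≈ 2.94 mg/L; min DO ≈ 6.84 mg/L; x_c ≈ 36.6 km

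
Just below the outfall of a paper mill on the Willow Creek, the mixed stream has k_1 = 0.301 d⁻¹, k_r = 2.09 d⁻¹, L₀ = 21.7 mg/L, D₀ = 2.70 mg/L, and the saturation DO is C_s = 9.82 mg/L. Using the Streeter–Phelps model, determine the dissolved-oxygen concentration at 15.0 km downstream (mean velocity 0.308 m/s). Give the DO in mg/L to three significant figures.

Travel time t = x/v = 15.0 km / (0.308 m/s) = 15000 m / 0.308 m/s = 48700 s = 0.5637 d.
k_1 L₀/(k_r−k_1) = 0.301×21.7/(2.09−0.301) = 6.532/1.789 = 3.651 mg/L.
e^(−k_1 t) = e^(−0.301×0.5637) = 0.8439; e^(−k_r t) = e^(−2.09×0.5637) = 0.3079.
D = 3.651 × (0.8439 − 0.3079) + 2.70 × 0.3079 = 1.957 + 0.8313 = 2.788 mg/L.
DO = C_s − D = 9.82 − 2.788 = 7.032 mg/L.

DO ≈ 7.03 mg/L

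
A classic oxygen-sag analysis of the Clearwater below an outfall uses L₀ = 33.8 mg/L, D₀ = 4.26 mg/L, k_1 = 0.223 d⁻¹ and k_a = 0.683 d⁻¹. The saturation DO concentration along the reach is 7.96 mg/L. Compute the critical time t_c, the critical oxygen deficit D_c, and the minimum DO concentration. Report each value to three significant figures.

With k_a/k_1 = 3.063 and 1 − D₀(k_a−k_1)/(k_1 L₀) = 0.7400,
t_c = ln(3.063 × 0.7400) / (0.683 − 0.223) = ln(2.267) / 0.4600 = 0.8182/0.4600 = 1.779 d.
L(t_c) = L₀ e^(−k_1 t_c) = 33.8 × 0.6726 = 22.73 mg/L, and at the critical point k_a D_c = k_1 L, so D_c = (0.223/0.683) × 22.73 = 7.422 mg/L.
Minimum DO = C_s − D_c = 7.96 − 7.422 = 0.5378 mg/L.

t_c ≈ 1.78 d; D_c ≈ 7.42 mg/L; min DO ≈ 0.538 mg/L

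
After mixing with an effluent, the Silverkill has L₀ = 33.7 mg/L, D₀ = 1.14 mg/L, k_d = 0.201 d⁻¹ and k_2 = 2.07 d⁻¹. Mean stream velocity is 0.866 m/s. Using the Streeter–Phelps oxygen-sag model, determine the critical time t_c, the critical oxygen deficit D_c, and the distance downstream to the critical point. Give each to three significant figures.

t_c ≈ 1.05 d; D_c ≈ 2.65 mg/L; x_c ≈ 78.2 km

t_c = [1/(k_2−k_d)] ln[(k_2/k_d)(1 − D₀(k_2−k_d)/(k_d L₀))]
= [1/(2.07−0.201)] ln[(2.07/0.201)(1 − 1.14×1.869/(0.201×33.7))]
= (1/1.869) ln[10.30 × 0.6855] = 0.5350 × ln(7.059) = 0.5350 × 1.954 = 1.046 d.
L(t_c) = L₀ e^(−k_d t_c) = 33.7 × 0.8104 = 27.31 mg/L, and at the critical point k_2 D_c = k_d L, so D_c = (0.201/2.07) × 27.31 = 2.652 mg/L.
x_c = v t_c = 0.866 m/s × 1.046 d × 86400 s/d = 78240 m ≈ 78.2 km.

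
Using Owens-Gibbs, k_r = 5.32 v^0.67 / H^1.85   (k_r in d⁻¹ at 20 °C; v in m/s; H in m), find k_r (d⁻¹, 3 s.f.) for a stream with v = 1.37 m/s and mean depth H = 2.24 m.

k_r ≈ 1.48 d⁻¹

k_r = 5.32 × 1.37^0.67 / 2.24^1.85 = 5.32 × 1.235 / 4.446 = 1.478 d⁻¹.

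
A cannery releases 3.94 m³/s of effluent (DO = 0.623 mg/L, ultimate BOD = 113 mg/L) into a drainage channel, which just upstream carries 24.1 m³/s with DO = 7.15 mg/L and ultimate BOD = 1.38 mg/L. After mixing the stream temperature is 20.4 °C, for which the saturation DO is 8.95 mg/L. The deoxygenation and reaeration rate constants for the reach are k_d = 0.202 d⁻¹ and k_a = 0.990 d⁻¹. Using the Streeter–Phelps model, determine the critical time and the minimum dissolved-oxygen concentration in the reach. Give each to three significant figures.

Mixed DO = (24.1×7.15 + 3.94×0.623)/(24.1+3.94) = 174.8/28.04 = 6.233 mg/L.
Mixed L₀ = (24.1×1.38 + 3.94×113)/(28.04) = 478.5/28.04 = 17.06 mg/L.
Initial deficit D₀ = C_s − DO₀ = 8.95 − 6.233 = 2.717 mg/L.
t_c = (1/0.7880) ln[(0.990/0.202)(1 − 2.717×0.7880/(0.202×17.06))] = 1.269 × ln(1.857) = 0.7853 d.
D_c = (0.202/0.990) × 17.06 × e^(−0.202×0.7853) = 0.2040 × 17.06 × 0.8533 = 2.971 mg/L.
Minimum DO = 8.95 − 2.971 = 5.979 mg/L.

t_c ≈ 0.785 d; minimum DO ≈ 5.98 mg/L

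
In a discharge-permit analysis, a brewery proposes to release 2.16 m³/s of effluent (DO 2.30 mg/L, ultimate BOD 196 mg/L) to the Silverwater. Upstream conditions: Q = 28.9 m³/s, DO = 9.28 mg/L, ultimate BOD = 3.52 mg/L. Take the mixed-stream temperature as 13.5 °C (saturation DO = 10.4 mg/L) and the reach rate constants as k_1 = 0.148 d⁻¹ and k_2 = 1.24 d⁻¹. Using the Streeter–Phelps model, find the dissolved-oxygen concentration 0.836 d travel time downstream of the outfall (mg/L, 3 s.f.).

DO ≈ 8.62 mg/L

Mixed DO = (28.9×9.28 + 2.16×2.30)/(28.9+2.16) = 273.2/31.06 = 8.795 mg/L.
Mixed L₀ = (28.9×3.52 + 2.16×196)/(31.06) = 525.1/31.06 = 16.91 mg/L.
Initial deficit D₀ = C_s − DO₀ = 10.4 − 8.795 = 1.605 mg/L.
D(0.836) = [0.148×16.91/(1.24−0.148)](e^(−0.148×0.836) − e^(−1.24×0.836)) + 1.605 e^(−1.24×0.836)
= 2.291 × (0.8836 − 0.3546) + 1.605 × 0.3546 = 1.781 mg/L.
DO = 10.4 − 1.781 = 8.619 mg/L.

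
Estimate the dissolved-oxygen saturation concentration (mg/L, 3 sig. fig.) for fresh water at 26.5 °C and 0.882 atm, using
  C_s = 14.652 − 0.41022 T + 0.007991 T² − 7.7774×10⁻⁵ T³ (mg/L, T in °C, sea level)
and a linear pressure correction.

At sea level: C_s = 14.652 − 0.41022×26.5 + 0.007991×26.5² − 7.7774×10⁻⁵×26.5³ = 7.946 mg/L.
Pressure correction: C_s' = 7.946 × 0.882 = 7.008 mg/L.

C_s ≈ 7.01 mg/L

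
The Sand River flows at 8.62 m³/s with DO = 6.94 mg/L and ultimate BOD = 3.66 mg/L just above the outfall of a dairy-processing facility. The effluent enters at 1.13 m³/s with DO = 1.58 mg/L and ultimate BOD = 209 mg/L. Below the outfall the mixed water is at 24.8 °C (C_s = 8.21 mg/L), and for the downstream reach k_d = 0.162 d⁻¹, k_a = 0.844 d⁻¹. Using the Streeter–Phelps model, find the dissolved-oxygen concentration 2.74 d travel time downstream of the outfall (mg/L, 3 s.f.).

Mixed DO = (8.62×6.94 + 1.13×1.58)/(8.62+1.13) = 61.61/9.750 = 6.319 mg/L.
Mixed L₀ = (8.62×3.66 + 1.13×209)/(9.750) = 267.7/9.750 = 27.46 mg/L.
Initial deficit D₀ = C_s − DO₀ = 8.21 − 6.319 = 1.891 mg/L.
D(2.74) = [0.162×27.46/(0.844−0.162)](e^(−0.162×2.74) − e^(−0.844×2.74)) + 1.891 e^(−0.844×2.74)
= 6.522 × (0.6415 − 0.09901) + 1.891 × 0.09901 = 3.726 mg/L.
DO = 8.21 − 3.726 = 4.484 mg/L.

DO ≈ 4.48 mg/L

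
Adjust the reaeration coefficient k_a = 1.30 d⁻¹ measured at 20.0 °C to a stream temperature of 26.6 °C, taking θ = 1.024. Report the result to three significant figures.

k_a ≈ 1.52 d⁻¹

k_a(T₂) = k_a(T₁) · θ^(T₂−T₁) = 1.30 × 1.024^(26.6−20.0)
= 1.30 × 1.024^6.60 = 1.30 × 1.169 = 1.520 d⁻¹.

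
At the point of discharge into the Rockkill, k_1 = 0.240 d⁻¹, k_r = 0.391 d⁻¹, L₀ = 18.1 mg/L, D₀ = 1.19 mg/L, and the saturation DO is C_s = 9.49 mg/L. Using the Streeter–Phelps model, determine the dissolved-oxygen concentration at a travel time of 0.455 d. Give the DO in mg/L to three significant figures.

DO ≈ 6.78 mg/L

k_1 L₀/(k_r−k_1) = 0.240×18.1/(0.391−0.240) = 4.344/0.1510 = 28.77 mg/L.
e^(−k_1 t) = e^(−0.240×0.4550) = 0.8966; e^(−k_r t) = e^(−0.391×0.4550) = 0.8370.
D = 28.77 × (0.8966 − 0.8370) + 1.19 × 0.8370 = 1.713 + 0.9961 = 2.709 mg/L.
DO = C_s − D = 9.49 − 2.709 = 6.781 mg/L.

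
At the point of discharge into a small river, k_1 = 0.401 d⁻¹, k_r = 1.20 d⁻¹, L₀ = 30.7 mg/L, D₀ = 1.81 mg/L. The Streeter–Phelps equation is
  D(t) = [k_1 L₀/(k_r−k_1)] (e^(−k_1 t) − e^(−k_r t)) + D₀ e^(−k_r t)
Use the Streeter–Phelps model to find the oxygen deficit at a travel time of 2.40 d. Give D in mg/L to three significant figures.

k_1 L₀/(k_r−k_1) = 0.401×30.7/(1.20−0.401) = 12.31/0.7990 = 15.41 mg/L.
e^(−k_1 t) = e^(−0.401×2.400) = 0.3820; e^(−k_r t) = e^(−1.20×2.400) = 0.05613.
D = 15.41 × (0.3820 − 0.05613) + 1.81 × 0.05613 = 5.020 + 0.1016 = 5.122 mg/L.

D ≈ 5.12 mg/L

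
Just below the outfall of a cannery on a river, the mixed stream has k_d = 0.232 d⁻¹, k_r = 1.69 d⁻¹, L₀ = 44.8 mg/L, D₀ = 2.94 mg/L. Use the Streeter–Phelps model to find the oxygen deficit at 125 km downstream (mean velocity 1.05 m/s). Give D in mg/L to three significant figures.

D ≈ 4.77 mg/L

Travel time t = x/v = 125 km / (1.05 m/s) = 125000 m / 1.05 m/s = 119000 s = 1.378 d.
k_d L₀/(k_r−k_d) = 0.232×44.8/(1.69−0.232) = 10.39/1.458 = 7.129 mg/L.
e^(−k_d t) = e^(−0.232×1.378) = 0.7264; e^(−k_r t) = e^(−1.69×1.378) = 0.09743.
D = 7.129 × (0.7264 − 0.09743) + 2.94 × 0.09743 = 4.484 + 0.2865 = 4.770 mg/L.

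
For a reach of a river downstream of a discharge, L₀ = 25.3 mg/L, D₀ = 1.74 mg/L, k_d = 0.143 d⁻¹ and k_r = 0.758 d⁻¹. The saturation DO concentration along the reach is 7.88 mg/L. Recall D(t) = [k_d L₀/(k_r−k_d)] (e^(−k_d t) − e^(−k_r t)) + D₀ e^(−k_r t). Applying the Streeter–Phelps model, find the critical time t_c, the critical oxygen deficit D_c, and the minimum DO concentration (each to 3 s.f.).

t_c = [1/(k_r−k_d)] ln[(k_r/k_d)(1 − D₀(k_r−k_d)/(k_d L₀))]
= [1/(0.758−0.143)] ln[(0.758/0.143)(1 − 1.74×0.6150/(0.143×25.3))]
= (1/0.6150) ln[5.301 × 0.7042] = 1.626 × ln(3.733) = 1.626 × 1.317 = 2.142 d.
L(t_c) = L₀ e^(−k_d t_c) = 25.3 × 0.7362 = 18.63 mg/L, and at the critical point k_r D_c = k_d L, so D_c = (0.143/0.758) × 18.63 = 3.514 mg/L.
Minimum DO = C_s − D_c = 7.88 − 3.514 = 4.366 mg/L.

t_c ≈ 2.14 d; D_c ≈ 3.51 mg/L; min DO ≈ 4.37 mg/L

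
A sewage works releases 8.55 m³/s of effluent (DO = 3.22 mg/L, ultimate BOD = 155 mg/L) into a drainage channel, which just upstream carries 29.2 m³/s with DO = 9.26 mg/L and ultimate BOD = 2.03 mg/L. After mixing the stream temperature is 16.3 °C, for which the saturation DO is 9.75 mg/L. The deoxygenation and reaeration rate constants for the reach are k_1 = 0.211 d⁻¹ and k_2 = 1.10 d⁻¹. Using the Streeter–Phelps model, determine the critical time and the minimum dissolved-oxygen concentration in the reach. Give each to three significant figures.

Mixed DO = (29.2×9.26 + 8.55×3.22)/(29.2+8.55) = 297.9/37.75 = 7.892 mg/L.
Mixed L₀ = (29.2×2.03 + 8.55×155)/(37.75) = 1385/37.75 = 36.68 mg/L.
Initial deficit D₀ = C_s − DO₀ = 9.75 − 7.892 = 1.858 mg/L.
t_c = (1/0.8890) ln[(1.10/0.211)(1 − 1.858×0.8890/(0.211×36.68))] = 1.125 × ln(4.101) = 1.587 d.
D_c = (0.211/1.10) × 36.68 × e^(−0.211×1.587) = 0.1918 × 36.68 × 0.7154 = 5.033 mg/L.
Minimum DO = 9.75 − 5.033 = 4.717 mg/L.

t_c ≈ 1.59 d; minimum DO ≈ 4.72 mg/L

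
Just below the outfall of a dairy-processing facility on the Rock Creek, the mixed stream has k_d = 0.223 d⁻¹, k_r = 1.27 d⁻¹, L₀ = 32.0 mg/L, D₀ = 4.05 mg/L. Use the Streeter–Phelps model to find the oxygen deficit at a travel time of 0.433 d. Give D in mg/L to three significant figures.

D ≈ 4.59 mg/L

k_d L₀/(k_r−k_d) = 0.223×32.0/(1.27−0.223) = 7.136/1.047 = 6.816 mg/L.
e^(−k_d t) = e^(−0.223×0.4330) = 0.9080; e^(−k_r t) = e^(−1.27×0.4330) = 0.5770.
D = 6.816 × (0.9080 − 0.5770) + 4.05 × 0.5770 = 2.256 + 2.337 = 4.593 mg/L.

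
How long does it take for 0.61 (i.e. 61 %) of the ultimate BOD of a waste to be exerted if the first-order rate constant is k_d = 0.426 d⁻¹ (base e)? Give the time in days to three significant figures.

t ≈ 2.21 d

y/L₀ = 1 − e^(−k_d t) = 0.61 ⇒ e^(−k_d t) = 0.390
t = −ln(0.390) / 0.426 = 0.9416 / 0.426 = 2.210 d.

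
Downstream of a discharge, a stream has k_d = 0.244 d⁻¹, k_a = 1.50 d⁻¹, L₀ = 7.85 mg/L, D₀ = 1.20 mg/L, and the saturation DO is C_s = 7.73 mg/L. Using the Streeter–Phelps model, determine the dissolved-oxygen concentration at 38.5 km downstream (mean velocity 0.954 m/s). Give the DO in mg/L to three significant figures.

Travel time t = x/v = 38.5 km / (0.954 m/s) = 38500 m / 0.954 m/s = 40360 s = 0.4671 d.
k_d L₀/(k_a−k_d) = 0.244×7.85/(1.50−0.244) = 1.915/1.256 = 1.525 mg/L.
e^(−k_d t) = e^(−0.244×0.4671) = 0.8923; e^(−k_a t) = e^(−1.50×0.4671) = 0.4963.
D = 1.525 × (0.8923 − 0.4963) + 1.20 × 0.4963 = 0.6039 + 0.5955 = 1.199 mg/L.
DO = C_s − D = 7.73 − 1.199 = 6.531 mg/L.

DO ≈ 6.53 mg/L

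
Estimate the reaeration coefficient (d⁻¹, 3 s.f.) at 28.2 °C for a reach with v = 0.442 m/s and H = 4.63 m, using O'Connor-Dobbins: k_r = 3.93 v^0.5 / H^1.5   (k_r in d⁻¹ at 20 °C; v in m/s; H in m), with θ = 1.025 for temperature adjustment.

k_r ≈ 0.321 d⁻¹

k_r(20) = 3.93 × 0.442^0.5 / 4.63^1.5 = 3.93 × 0.6648 / 9.963 = 0.2623 d⁻¹.
k_r(28.2) = 0.2623 × 1.025^(28.2−20) = 0.2623 × 1.224 = 0.3211 d⁻¹.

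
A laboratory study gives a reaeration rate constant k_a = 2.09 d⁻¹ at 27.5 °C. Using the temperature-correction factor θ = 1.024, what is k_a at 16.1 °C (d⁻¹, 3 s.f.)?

k_a ≈ 1.59 d⁻¹

k_a(T₂) = k_a(T₁) · θ^(T₂−T₁) = 2.09 × 1.024^(16.1−27.5)
= 2.09 × 1.024^-11.4 = 2.09 × 0.7631 = 1.595 d⁻¹.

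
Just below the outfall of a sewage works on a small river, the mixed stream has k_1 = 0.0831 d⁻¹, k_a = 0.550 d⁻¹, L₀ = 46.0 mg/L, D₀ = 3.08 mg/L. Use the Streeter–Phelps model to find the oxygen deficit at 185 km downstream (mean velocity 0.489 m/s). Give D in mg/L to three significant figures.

Travel time t = x/v = 185 km / (0.489 m/s) = 185000 m / 0.489 m/s = 378300 s = 4.379 d.
k_1 L₀/(k_a−k_1) = 0.0831×46.0/(0.550−0.0831) = 3.823/0.4669 = 8.187 mg/L.
e^(−k_1 t) = e^(−0.0831×4.379) = 0.6950; e^(−k_a t) = e^(−0.550×4.379) = 0.08997.
D = 8.187 × (0.6950 − 0.08997) + 3.08 × 0.08997 = 4.953 + 0.2771 = 5.230 mg/L.

D ≈ 5.23 mg/L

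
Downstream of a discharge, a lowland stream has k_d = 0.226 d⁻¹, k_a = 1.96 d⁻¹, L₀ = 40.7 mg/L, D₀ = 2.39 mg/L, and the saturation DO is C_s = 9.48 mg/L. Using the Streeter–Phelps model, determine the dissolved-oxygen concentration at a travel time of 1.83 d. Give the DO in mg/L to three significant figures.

DO ≈ 6.05 mg/L

k_d L₀/(k_a−k_d) = 0.226×40.7/(1.96−0.226) = 9.198/1.734 = 5.305 mg/L.
e^(−k_d t) = e^(−0.226×1.830) = 0.6613; e^(−k_a t) = e^(−1.96×1.830) = 0.02769.
D = 5.305 × (0.6613 − 0.02769) + 2.39 × 0.02769 = 3.361 + 0.06617 = 3.427 mg/L.
DO = C_s − D = 9.48 − 3.427 = 6.053 mg/L.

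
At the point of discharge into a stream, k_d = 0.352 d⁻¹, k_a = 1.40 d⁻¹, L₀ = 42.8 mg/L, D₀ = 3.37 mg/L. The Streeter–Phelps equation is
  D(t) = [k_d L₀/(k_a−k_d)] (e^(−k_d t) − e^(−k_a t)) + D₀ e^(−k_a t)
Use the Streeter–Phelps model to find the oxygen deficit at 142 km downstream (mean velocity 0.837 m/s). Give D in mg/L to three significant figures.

Travel time t = x/v = 142 km / (0.837 m/s) = 142000 m / 0.837 m/s = 169700 s = 1.964 d.
k_d L₀/(k_a−k_d) = 0.352×42.8/(1.40−0.352) = 15.07/1.048 = 14.38 mg/L.
e^(−k_d t) = e^(−0.352×1.964) = 0.5010; e^(−k_a t) = e^(−1.40×1.964) = 0.06399.
D = 14.38 × (0.5010 − 0.06399) + 3.37 × 0.06399 = 6.282 + 0.2156 = 6.498 mg/L.

D ≈ 6.50 mg/L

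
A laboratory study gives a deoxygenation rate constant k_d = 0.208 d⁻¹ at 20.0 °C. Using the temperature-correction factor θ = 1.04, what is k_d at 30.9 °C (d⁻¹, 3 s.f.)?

k_d ≈ 0.319 d⁻¹

k_d(T₂) = k_d(T₁) · θ^(T₂−T₁) = 0.208 × 1.04^(30.9−20.0)
= 0.208 × 1.04^10.9 = 0.208 × 1.533 = 0.3190 d⁻¹.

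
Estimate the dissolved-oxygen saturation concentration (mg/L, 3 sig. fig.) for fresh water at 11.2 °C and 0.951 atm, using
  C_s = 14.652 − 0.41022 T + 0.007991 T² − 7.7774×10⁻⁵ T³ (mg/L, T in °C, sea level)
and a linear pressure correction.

At sea level: C_s = 14.652 − 0.41022×11.2 + 0.007991×11.2² − 7.7774×10⁻⁵×11.2³ = 10.95 mg/L.
Pressure correction: C_s' = 10.95 × 0.951 = 10.41 mg/L.

C_s ≈ 10.4 mg/L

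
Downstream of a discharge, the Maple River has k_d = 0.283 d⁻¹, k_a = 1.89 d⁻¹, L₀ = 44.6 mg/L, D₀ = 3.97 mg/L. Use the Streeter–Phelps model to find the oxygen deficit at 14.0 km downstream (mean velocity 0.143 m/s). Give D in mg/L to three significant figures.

Travel time t = x/v = 14.0 km / (0.143 m/s) = 14000 m / 0.143 m/s = 97900 s = 1.133 d.
k_d L₀/(k_a−k_d) = 0.283×44.6/(1.89−0.283) = 12.62/1.607 = 7.854 mg/L.
e^(−k_d t) = e^(−0.283×1.133) = 0.7257; e^(−k_a t) = e^(−1.89×1.133) = 0.1175.
D = 7.854 × (0.7257 − 0.1175) + 3.97 × 0.1175 = 4.777 + 0.4663 = 5.243 mg/L.

D ≈ 5.24 mg/L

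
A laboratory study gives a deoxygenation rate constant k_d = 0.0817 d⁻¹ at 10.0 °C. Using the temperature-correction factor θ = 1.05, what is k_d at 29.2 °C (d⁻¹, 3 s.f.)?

k_d(T₂) = k_d(T₁) · θ^(T₂−T₁) = 0.0817 × 1.05^(29.2−10.0)
= 0.0817 × 1.05^19.2 = 0.0817 × 2.552 = 0.2085 d⁻¹.

k_d ≈ 0.208 d⁻¹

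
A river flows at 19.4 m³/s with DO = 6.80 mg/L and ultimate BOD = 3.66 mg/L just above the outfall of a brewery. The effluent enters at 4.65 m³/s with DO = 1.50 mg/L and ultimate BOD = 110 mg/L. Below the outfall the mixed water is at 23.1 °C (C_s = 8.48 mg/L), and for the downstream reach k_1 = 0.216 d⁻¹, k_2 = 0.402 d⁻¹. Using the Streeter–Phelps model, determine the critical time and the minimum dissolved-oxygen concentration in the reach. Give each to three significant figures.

t_c ≈ 2.80 d; minimum DO ≈ 1.37 mg/L

Mixed DO = (19.4×6.80 + 4.65×1.50)/(19.4+4.65) = 138.9/24.05 = 5.775 mg/L.
Mixed L₀ = (19.4×3.66 + 4.65×110)/(24.05) = 582.5/24.05 = 24.22 mg/L.
Initial deficit D₀ = C_s − DO₀ = 8.48 − 5.775 = 2.705 mg/L.
t_c = (1/0.1860) ln[(0.402/0.216)(1 − 2.705×0.1860/(0.216×24.22))] = 5.376 × ln(1.682) = 2.796 d.
D_c = (0.216/0.402) × 24.22 × e^(−0.216×2.796) = 0.5373 × 24.22 × 0.5466 = 7.114 mg/L.
Minimum DO = 8.48 − 7.114 = 1.366 mg/L.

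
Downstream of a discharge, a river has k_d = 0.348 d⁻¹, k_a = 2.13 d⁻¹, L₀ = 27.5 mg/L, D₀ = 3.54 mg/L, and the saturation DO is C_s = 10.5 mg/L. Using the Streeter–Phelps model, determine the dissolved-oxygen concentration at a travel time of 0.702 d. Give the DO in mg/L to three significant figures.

k_d L₀/(k_a−k_d) = 0.348×27.5/(2.13−0.348) = 9.570/1.782 = 5.370 mg/L.
e^(−k_d t) = e^(−0.348×0.7020) = 0.7833; e^(−k_a t) = e^(−2.13×0.7020) = 0.2242.
D = 5.370 × (0.7833 − 0.2242) + 3.54 × 0.2242 = 3.002 + 0.7936 = 3.796 mg/L.
DO = C_s − D = 10.5 − 3.796 = 6.704 mg/L.

DO ≈ 6.70 mg/L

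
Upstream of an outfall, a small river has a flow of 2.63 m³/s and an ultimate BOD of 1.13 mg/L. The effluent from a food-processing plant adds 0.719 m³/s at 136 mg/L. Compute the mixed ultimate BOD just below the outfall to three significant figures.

30.1 mg/L

Flow-weighted mixing: C = (Q_r C_r + Q_w C_w)/(Q_r + Q_w)
= (2.63×1.13 + 0.719×136)/(2.63 + 0.719) = 100.8/3.349 = 30.09 mg/L.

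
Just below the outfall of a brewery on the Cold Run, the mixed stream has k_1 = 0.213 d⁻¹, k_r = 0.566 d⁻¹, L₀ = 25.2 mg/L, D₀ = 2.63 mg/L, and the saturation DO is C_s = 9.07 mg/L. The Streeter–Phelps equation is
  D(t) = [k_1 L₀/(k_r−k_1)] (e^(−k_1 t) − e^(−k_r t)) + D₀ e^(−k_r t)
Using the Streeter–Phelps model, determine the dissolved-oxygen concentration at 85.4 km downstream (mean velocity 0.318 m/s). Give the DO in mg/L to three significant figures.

DO ≈ 3.39 mg/L

Travel time t = x/v = 85.4 km / (0.318 m/s) = 85400 m / 0.318 m/s = 268600 s = 3.108 d.
k_1 L₀/(k_r−k_1) = 0.213×25.2/(0.566−0.213) = 5.368/0.3530 = 15.21 mg/L.
e^(−k_1 t) = e^(−0.213×3.108) = 0.5158; e^(−k_r t) = e^(−0.566×3.108) = 0.1722.
D = 15.21 × (0.5158 − 0.1722) + 2.63 × 0.1722 = 5.225 + 0.4528 = 5.678 mg/L.
DO = C_s − D = 9.07 − 5.678 = 3.392 mg/L.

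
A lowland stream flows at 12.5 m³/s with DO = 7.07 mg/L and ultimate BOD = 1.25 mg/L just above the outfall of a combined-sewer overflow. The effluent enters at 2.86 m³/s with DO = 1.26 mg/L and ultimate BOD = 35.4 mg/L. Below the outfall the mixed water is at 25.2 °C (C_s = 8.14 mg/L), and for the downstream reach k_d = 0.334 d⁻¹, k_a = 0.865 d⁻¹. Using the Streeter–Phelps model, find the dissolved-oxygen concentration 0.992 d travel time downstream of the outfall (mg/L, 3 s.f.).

DO ≈ 5.82 mg/L

Mixed DO = (12.5×7.07 + 2.86×1.26)/(12.5+2.86) = 91.98/15.36 = 5.988 mg/L.
Mixed L₀ = (12.5×1.25 + 2.86×35.4)/(15.36) = 116.9/15.36 = 7.609 mg/L.
Initial deficit D₀ = C_s − DO₀ = 8.14 − 5.988 = 2.152 mg/L.
D(0.992) = [0.334×7.609/(0.865−0.334)](e^(−0.334×0.992) − e^(−0.865×0.992)) + 2.152 e^(−0.865×0.992)
= 4.786 × (0.7180 − 0.4240) + 2.152 × 0.4240 = 2.319 mg/L.
DO = 8.14 − 2.319 = 5.821 mg/L.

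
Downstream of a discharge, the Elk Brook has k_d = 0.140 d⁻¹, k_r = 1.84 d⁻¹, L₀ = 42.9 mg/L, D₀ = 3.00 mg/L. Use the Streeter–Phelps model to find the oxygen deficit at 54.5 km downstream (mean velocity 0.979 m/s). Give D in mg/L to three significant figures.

Travel time t = x/v = 54.5 km / (0.979 m/s) = 54500 m / 0.979 m/s = 55670 s = 0.6443 d.
k_d L₀/(k_r−k_d) = 0.140×42.9/(1.84−0.140) = 6.006/1.700 = 3.533 mg/L.
e^(−k_d t) = e^(−0.140×0.6443) = 0.9137; e^(−k_r t) = e^(−1.84×0.6443) = 0.3056.
D = 3.533 × (0.9137 − 0.3056) + 3.00 × 0.3056 = 2.149 + 0.9167 = 3.065 mg/L.

D ≈ 3.07 mg/L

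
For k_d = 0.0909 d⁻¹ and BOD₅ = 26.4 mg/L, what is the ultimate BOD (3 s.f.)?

BOD₅ = L₀(1 − e^(−5k_d)) ⇒ L₀ = BOD₅ / (1 − e^(−5×0.0909))
= 26.4 / (1 − 0.6348) = 26.4 / 0.3652 = 72.28 mg/L.

L₀ ≈ 72.3 mg/L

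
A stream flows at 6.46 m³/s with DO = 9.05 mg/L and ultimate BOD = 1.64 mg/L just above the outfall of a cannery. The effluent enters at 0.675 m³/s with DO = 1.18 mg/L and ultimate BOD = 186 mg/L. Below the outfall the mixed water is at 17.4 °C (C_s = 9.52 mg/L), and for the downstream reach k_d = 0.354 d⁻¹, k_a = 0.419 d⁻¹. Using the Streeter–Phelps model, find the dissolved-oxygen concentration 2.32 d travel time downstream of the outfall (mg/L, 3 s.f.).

Mixed DO = (6.46×9.05 + 0.675×1.18)/(6.46+0.675) = 59.26/7.135 = 8.305 mg/L.
Mixed L₀ = (6.46×1.64 + 0.675×186)/(7.135) = 136.1/7.135 = 19.08 mg/L.
Initial deficit D₀ = C_s − DO₀ = 9.52 − 8.305 = 1.215 mg/L.
D(2.32) = [0.354×19.08/(0.419−0.354)](e^(−0.354×2.32) − e^(−0.419×2.32)) + 1.215 e^(−0.419×2.32)
= 103.9 × (0.4399 − 0.3783) + 1.215 × 0.3783 = 6.858 mg/L.
DO = 9.52 − 6.858 = 2.662 mg/L.

DO ≈ 2.66 mg/L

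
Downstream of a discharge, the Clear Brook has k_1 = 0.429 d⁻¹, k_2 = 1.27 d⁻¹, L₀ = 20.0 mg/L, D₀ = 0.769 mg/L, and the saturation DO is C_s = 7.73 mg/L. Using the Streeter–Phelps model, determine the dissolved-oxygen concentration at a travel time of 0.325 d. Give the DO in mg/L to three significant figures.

DO ≈ 5.10 mg/L

k_1 L₀/(k_2−k_1) = 0.429×20.0/(1.27−0.429) = 8.580/0.8410 = 10.20 mg/L.
e^(−k_1 t) = e^(−0.429×0.3250) = 0.8699; e^(−k_2 t) = e^(−1.27×0.3250) = 0.6618.
D = 10.20 × (0.8699 − 0.6618) + 0.769 × 0.6618 = 2.122 + 0.5089 = 2.631 mg/L.
DO = C_s − D = 7.73 − 2.631 = 5.099 mg/L.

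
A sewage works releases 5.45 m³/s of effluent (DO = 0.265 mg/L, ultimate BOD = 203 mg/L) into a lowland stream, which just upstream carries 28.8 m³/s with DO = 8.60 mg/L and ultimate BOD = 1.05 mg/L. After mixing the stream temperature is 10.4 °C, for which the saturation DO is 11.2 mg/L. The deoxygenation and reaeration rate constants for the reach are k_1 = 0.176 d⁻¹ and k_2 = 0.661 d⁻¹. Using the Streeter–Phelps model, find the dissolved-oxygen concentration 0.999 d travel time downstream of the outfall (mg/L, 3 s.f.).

DO ≈ 5.29 mg/L

Mixed DO = (28.8×8.60 + 5.45×0.265)/(28.8+5.45) = 249.1/34.25 = 7.274 mg/L.
Mixed L₀ = (28.8×1.05 + 5.45×203)/(34.25) = 1137/34.25 = 33.19 mg/L.
Initial deficit D₀ = C_s − DO₀ = 11.2 − 7.274 = 3.926 mg/L.
D(0.999) = [0.176×33.19/(0.661−0.176)](e^(−0.176×0.999) − e^(−0.661×0.999)) + 3.926 e^(−0.661×0.999)
= 12.04 × (0.8388 − 0.5167) + 3.926 × 0.5167 = 5.907 mg/L.
DO = 11.2 − 5.907 = 5.293 mg/L.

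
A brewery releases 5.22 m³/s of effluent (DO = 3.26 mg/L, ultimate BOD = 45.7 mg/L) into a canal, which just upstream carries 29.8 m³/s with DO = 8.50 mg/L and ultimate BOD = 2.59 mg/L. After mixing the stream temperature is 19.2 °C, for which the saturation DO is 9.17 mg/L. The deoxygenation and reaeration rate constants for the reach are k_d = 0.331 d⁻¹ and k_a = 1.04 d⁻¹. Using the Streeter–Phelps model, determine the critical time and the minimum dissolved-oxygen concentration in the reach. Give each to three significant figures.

Mixed DO = (29.8×8.50 + 5.22×3.26)/(29.8+5.22) = 270.3/35.02 = 7.719 mg/L.
Mixed L₀ = (29.8×2.59 + 5.22×45.7)/(35.02) = 315.7/35.02 = 9.016 mg/L.
Initial deficit D₀ = C_s − DO₀ = 9.17 − 7.719 = 1.451 mg/L.
t_c = (1/0.7090) ln[(1.04/0.331)(1 − 1.451×0.7090/(0.331×9.016))] = 1.410 × ln(2.059) = 1.019 d.
D_c = (0.331/1.04) × 9.016 × e^(−0.331×1.019) = 0.3183 × 9.016 × 0.7138 = 2.048 mg/L.
Minimum DO = 9.17 − 2.048 = 7.122 mg/L.

t_c ≈ 1.02 d; minimum DO ≈ 7.12 mg/L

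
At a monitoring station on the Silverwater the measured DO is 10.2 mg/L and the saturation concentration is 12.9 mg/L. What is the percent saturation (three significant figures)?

% saturation = C/C_s × 100 = 10.2/12.9 × 100 = 79.1 %.

79.1 % saturation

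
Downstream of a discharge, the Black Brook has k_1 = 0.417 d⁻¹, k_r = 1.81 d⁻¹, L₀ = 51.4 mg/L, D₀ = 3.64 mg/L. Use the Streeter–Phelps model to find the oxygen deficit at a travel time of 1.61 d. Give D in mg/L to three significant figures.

k_1 L₀/(k_r−k_1) = 0.417×51.4/(1.81−0.417) = 21.43/1.393 = 15.39 mg/L.
e^(−k_1 t) = e^(−0.417×1.610) = 0.5110; e^(−k_r t) = e^(−1.81×1.610) = 0.05425.
D = 15.39 × (0.5110 − 0.05425) + 3.64 × 0.05425 = 7.028 + 0.1975 = 7.225 mg/L.

D ≈ 7.23 mg/L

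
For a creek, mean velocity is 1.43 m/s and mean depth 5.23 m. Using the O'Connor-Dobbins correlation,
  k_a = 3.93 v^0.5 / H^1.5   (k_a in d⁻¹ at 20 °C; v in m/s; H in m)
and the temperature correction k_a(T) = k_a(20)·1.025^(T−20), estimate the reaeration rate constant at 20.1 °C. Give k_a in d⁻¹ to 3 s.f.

k_a(20) = 3.93 × 1.43^0.5 / 5.23^1.5 = 3.93 × 1.196 / 11.96 = 0.3929 d⁻¹.
k_a(20.1) = 0.3929 × 1.025^(20.1−20) = 0.3929 × 1.002 = 0.3939 d⁻¹.

k_a ≈ 0.394 d⁻¹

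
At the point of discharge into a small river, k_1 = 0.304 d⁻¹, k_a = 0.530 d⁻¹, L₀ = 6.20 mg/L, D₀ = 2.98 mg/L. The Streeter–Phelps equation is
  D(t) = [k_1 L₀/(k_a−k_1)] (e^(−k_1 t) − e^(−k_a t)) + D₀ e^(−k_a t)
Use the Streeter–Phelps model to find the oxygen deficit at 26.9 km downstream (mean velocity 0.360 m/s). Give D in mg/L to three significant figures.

Travel time t = x/v = 26.9 km / (0.360 m/s) = 26900 m / 0.360 m/s = 74720 s = 0.8648 d.
k_1 L₀/(k_a−k_1) = 0.304×6.20/(0.530−0.304) = 1.885/0.2260 = 8.340 mg/L.
e^(−k_1 t) = e^(−0.304×0.8648) = 0.7688; e^(−k_a t) = e^(−0.530×0.8648) = 0.6323.
D = 8.340 × (0.7688 − 0.6323) + 2.98 × 0.6323 = 1.138 + 1.884 = 3.023 mg/L.

D ≈ 3.02 mg/L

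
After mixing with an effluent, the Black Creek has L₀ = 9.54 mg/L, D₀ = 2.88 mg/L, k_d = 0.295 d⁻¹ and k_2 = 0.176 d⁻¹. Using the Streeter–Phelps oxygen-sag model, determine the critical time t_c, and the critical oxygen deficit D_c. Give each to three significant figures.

t_c ≈ 3.37 d; D_c ≈ 5.91 mg/L

t_c = [1/(k_2−k_d)] ln[(k_2/k_d)(1 − D₀(k_2−k_d)/(k_d L₀))]
= [1/(0.176−0.295)] ln[(0.176/0.295)(1 − 2.88×-0.1190/(0.295×9.54))]
= (1/-0.1190) ln[0.5966 × 1.122] = -8.403 × ln(0.6693) = -8.403 × -0.4016 = 3.375 d.
D_c = (k_d/k_2) L₀ e^(−k_d t_c) = (0.295/0.176) × 9.54 × e^(−0.295×3.375) = 1.676 × 9.54 × 0.3695 = 5.909 mg/L.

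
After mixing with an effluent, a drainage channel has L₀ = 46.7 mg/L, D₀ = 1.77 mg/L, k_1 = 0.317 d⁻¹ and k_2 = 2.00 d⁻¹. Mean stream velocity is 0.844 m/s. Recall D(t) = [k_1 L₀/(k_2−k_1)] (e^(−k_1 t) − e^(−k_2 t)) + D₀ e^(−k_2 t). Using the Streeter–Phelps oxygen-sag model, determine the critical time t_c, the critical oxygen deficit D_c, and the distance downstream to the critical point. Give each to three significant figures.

With k_2/k_1 = 6.309 and 1 − D₀(k_2−k_1)/(k_1 L₀) = 0.7988,
t_c = ln(6.309 × 0.7988) / (2.00 − 0.317) = ln(5.040) / 1.683 = 1.617/1.683 = 0.9610 d.
L(t_c) = L₀ e^(−k_1 t_c) = 46.7 × 0.7374 = 34.44 mg/L, and at the critical point k_2 D_c = k_1 L, so D_c = (0.317/2.00) × 34.44 = 5.458 mg/L.
x_c = v t_c = 0.844 m/s × 0.9610 d × 86400 s/d = 70080 m ≈ 70.1 km.

t_c ≈ 0.961 d; D_c ≈ 5.46 mg/L; x_c ≈ 70.1 km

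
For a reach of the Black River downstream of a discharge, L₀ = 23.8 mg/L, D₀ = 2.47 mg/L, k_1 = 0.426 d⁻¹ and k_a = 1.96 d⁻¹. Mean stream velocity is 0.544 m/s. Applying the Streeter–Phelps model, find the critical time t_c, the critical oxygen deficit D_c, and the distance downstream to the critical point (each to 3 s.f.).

With k_a/k_1 = 4.601 and 1 − D₀(k_a−k_1)/(k_1 L₀) = 0.6263,
t_c = ln(4.601 × 0.6263) / (1.96 − 0.426) = ln(2.882) / 1.534 = 1.058/1.534 = 0.6899 d.
D_c = (k_1/k_a) L₀ e^(−k_1 t_c) = (0.426/1.96) × 23.8 × e^(−0.426×0.6899) = 0.2173 × 23.8 × 0.7454 = 3.856 mg/L.
x_c = v t_c = 0.544 m/s × 0.6899 d × 86400 s/d = 32430 m ≈ 32.4 km.

t_c ≈ 0.690 d; D_c ≈ 3.86 mg/L; x_c ≈ 32.4 km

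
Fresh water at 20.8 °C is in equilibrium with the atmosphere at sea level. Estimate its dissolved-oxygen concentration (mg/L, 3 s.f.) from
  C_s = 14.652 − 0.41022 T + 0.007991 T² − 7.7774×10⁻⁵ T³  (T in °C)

C_s ≈ 8.88 mg/L

C_s = 14.652 − 0.41022×20.8 + 0.007991×20.8² − 7.7774×10⁻⁵×20.8³ = 8.877 mg/L.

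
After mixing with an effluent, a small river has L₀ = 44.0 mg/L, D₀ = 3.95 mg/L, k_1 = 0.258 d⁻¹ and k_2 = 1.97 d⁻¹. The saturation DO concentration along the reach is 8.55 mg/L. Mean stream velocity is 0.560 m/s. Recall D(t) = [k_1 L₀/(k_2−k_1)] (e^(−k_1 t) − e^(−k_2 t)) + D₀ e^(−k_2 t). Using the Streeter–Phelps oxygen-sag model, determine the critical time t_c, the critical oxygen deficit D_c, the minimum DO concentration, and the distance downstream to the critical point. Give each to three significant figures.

t_c = [1/(k_2−k_1)] ln[(k_2/k_1)(1 − D₀(k_2−k_1)/(k_1 L₀))]
= [1/(1.97−0.258)] ln[(1.97/0.258)(1 − 3.95×1.712/(0.258×44.0))]
= (1/1.712) ln[7.636 × 0.4043] = 0.5841 × ln(3.087) = 0.5841 × 1.127 = 0.6584 d.
L(t_c) = L₀ e^(−k_1 t_c) = 44.0 × 0.8438 = 37.13 mg/L, and at the critical point k_2 D_c = k_1 L, so D_c = (0.258/1.97) × 37.13 = 4.862 mg/L.
Minimum DO = C_s − D_c = 8.55 − 4.862 = 3.688 mg/L.
x_c = v t_c = 0.560 m/s × 0.6584 d × 86400 s/d = 31860 m ≈ 31.9 km.

t_c ≈ 0.658 d; D_c ≈ 4.86 mg/L; min DO ≈ 3.69 mg/L; x_c ≈ 31.9 km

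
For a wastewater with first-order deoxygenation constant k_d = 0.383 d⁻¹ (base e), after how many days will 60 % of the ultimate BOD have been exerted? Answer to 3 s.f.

y/L₀ = 1 − e^(−k_d t) = 0.60 ⇒ e^(−k_d t) = 0.400
t = −ln(0.400) / 0.383 = 0.9163 / 0.383 = 2.392 d.

t ≈ 2.39 d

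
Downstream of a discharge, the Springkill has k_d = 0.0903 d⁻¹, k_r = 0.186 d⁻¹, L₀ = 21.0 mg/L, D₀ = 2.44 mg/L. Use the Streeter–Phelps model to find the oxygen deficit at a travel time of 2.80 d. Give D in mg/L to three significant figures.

k_d L₀/(k_r−k_d) = 0.0903×21.0/(0.186−0.0903) = 1.896/0.09570 = 19.82 mg/L.
e^(−k_d t) = e^(−0.0903×2.800) = 0.7766; e^(−k_r t) = e^(−0.186×2.800) = 0.5940.
D = 19.82 × (0.7766 − 0.5940) + 2.44 × 0.5940 = 3.617 + 1.449 = 5.067 mg/L.

D ≈ 5.07 mg/L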